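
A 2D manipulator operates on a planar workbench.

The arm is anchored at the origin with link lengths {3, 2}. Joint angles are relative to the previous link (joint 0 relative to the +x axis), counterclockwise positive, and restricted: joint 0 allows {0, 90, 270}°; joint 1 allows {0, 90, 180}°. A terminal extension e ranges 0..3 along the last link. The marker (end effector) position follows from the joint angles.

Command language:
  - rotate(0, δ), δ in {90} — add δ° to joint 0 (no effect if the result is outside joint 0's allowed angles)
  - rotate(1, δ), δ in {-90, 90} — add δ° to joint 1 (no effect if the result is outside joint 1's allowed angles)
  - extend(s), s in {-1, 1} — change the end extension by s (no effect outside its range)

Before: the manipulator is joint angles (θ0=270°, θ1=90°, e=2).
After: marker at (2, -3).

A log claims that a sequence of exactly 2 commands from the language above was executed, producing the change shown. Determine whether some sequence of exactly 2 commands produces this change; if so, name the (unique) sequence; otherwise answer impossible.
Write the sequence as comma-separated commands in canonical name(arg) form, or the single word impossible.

extend(-1), extend(-1)

start: joint angles (θ0=270°, θ1=90°, e=2)
1. extend(-1) → joint angles (θ0=270°, θ1=90°, e=1)
2. extend(-1) → joint angles (θ0=270°, θ1=90°, e=0)
no rival 2-sequence matches.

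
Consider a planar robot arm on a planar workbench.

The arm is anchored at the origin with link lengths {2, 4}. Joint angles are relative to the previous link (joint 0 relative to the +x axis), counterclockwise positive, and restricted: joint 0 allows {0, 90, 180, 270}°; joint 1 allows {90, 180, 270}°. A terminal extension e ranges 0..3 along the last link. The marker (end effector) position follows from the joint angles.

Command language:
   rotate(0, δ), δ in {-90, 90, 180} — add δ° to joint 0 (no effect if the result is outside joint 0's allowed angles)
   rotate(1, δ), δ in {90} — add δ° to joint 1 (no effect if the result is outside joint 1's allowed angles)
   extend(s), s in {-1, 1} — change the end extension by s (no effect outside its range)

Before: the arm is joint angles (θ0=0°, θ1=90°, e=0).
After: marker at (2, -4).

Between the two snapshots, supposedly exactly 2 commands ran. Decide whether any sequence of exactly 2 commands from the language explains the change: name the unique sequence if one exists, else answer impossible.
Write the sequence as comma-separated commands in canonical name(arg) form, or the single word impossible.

from: joint angles (θ0=0°, θ1=90°, e=0)
t=1 rotate(1, 90) ⇒ joint angles (θ0=0°, θ1=180°, e=0)
t=2 rotate(1, 90) ⇒ joint angles (θ0=0°, θ1=270°, e=0)
all 36 alternatives checked — unique.

rotate(1, 90), rotate(1, 90)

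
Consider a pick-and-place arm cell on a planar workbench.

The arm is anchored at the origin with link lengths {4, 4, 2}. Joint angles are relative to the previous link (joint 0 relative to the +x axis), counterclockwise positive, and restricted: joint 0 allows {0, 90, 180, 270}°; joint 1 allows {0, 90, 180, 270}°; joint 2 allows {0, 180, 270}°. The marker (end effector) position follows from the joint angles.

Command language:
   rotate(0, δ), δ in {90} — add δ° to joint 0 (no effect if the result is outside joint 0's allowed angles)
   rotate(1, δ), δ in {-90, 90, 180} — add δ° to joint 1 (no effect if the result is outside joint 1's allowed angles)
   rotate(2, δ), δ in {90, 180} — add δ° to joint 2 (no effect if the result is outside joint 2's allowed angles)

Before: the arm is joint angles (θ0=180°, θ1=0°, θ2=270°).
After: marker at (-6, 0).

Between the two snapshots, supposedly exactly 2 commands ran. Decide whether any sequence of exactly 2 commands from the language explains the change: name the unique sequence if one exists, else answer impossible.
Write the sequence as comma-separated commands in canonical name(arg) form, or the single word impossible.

key: order matters: swapping rotate(2, 90) and rotate(2, 180) lands elsewhere
initial: joint angles (θ0=180°, θ1=0°, θ2=270°)
step 1 (rotate(2, 90)): joint angles (θ0=180°, θ1=0°, θ2=0°)
step 2 (rotate(2, 180)): joint angles (θ0=180°, θ1=0°, θ2=180°)
no other 2-command option fits: unique.

rotate(2, 90), rotate(2, 180)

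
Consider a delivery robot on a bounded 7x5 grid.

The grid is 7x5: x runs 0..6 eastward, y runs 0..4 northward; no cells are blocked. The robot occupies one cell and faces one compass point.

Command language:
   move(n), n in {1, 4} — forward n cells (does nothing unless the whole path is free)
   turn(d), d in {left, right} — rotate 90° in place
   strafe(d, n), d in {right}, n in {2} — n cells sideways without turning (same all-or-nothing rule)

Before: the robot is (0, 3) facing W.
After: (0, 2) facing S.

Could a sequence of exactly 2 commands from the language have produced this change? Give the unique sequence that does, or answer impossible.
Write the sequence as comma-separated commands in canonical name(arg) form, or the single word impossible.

key: running move(1) before turn(left) would end elsewhere — order is forced
start: (0, 3) facing W
t=1 turn(left) ⇒ (0, 3) facing S
t=2 move(1) ⇒ (0, 2) facing S
all 25 alternatives checked — unique.

turn(left), move(1)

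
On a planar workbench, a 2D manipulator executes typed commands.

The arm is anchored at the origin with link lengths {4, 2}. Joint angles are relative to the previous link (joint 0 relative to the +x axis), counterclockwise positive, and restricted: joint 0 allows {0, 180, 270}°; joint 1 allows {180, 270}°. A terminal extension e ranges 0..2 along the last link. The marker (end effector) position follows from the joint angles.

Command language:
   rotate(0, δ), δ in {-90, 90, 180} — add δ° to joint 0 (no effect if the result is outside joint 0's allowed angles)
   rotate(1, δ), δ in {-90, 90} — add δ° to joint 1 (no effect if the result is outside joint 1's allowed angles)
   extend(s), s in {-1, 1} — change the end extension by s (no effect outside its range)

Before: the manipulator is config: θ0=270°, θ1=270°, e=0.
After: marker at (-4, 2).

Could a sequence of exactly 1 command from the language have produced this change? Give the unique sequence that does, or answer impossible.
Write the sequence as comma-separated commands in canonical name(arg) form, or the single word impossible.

rotate(0, -90)

begin: config: θ0=270°, θ1=270°, e=0
t=1 rotate(0, -90) ⇒ config: θ0=180°, θ1=270°, e=0
all 7 alternatives checked — unique.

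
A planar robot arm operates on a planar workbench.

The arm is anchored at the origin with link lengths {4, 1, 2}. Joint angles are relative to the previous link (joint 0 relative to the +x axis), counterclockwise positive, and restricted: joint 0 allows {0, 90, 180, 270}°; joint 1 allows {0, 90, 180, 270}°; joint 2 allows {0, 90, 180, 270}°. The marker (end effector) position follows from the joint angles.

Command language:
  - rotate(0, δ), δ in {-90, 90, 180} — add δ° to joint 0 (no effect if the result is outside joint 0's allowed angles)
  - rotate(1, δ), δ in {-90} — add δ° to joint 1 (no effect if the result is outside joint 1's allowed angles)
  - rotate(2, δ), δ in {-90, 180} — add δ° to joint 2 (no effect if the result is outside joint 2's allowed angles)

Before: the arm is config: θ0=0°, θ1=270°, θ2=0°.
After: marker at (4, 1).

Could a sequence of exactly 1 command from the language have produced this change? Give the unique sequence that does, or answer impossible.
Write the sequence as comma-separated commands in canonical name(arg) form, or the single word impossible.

initial: config: θ0=0°, θ1=270°, θ2=0°
step 1 (rotate(2, 180)): config: θ0=0°, θ1=270°, θ2=180°
uniquely the one of 6 1-step routes that fits.

rotate(2, 180)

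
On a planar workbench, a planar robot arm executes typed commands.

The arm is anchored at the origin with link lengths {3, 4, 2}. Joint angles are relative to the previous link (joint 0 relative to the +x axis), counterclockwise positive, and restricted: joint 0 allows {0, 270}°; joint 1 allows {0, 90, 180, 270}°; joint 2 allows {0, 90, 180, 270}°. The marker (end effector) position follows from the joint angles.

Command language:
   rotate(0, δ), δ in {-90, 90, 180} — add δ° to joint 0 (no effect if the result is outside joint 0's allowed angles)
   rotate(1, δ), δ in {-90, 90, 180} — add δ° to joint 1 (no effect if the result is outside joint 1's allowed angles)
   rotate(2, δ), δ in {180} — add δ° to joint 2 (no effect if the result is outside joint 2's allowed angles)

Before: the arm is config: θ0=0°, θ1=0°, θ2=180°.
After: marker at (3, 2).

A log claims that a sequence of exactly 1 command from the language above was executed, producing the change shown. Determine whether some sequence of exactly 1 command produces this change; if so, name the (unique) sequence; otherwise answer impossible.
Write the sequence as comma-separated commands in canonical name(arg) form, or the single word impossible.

t0: config: θ0=0°, θ1=0°, θ2=180°
1. rotate(1, 90) → config: θ0=0°, θ1=90°, θ2=180°
uniquely the one of 7 1-step routes that fits.

rotate(1, 90)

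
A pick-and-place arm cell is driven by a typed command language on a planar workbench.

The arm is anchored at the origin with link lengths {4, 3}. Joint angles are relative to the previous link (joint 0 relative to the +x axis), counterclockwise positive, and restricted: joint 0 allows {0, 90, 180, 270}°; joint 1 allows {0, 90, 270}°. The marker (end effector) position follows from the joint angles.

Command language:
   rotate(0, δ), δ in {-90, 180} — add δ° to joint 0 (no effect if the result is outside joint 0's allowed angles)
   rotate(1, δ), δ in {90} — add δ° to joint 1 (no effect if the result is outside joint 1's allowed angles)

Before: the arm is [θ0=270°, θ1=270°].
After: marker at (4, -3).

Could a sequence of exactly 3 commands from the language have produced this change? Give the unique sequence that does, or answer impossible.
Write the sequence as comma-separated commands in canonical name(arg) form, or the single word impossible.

start: [θ0=270°, θ1=270°]
step 1 (rotate(0, -90)): [θ0=180°, θ1=270°]
step 2 (rotate(0, -90)): [θ0=90°, θ1=270°]
step 3 (rotate(0, -90)): [θ0=0°, θ1=270°]
uniquely the one of 27 3-step routes that fits.

rotate(0, -90), rotate(0, -90), rotate(0, -90)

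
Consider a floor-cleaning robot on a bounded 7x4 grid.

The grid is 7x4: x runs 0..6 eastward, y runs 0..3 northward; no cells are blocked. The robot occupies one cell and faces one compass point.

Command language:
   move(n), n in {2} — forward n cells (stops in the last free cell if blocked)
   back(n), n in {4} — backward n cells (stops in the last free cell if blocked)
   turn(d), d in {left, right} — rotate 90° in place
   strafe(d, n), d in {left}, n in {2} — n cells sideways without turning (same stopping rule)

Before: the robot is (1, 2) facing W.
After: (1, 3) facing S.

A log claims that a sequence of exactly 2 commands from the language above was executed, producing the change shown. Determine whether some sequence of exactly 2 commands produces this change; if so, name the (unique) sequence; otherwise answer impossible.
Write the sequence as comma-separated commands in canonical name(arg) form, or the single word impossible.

key: cell and facing (now S) both changed — the 2 commands mix motion and turning
t0: (1, 2) facing W
1. turn(left) → (1, 2) facing S
2. back(4) → (1, 3) facing S
uniquely the one of 25 2-step routes that fits.

turn(left), back(4)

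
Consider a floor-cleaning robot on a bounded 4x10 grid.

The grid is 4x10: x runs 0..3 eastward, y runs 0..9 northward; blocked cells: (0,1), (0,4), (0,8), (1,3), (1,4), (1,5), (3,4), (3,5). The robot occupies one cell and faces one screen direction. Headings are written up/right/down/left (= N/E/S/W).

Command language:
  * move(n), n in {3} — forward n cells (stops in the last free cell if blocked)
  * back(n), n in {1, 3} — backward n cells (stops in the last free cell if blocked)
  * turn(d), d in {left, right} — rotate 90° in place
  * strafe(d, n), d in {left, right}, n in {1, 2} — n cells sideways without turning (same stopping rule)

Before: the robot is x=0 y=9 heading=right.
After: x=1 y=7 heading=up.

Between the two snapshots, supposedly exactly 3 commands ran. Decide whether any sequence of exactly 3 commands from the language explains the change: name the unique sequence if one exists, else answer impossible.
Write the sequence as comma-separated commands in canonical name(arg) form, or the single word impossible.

impossible

checked all 3-command options: none fits.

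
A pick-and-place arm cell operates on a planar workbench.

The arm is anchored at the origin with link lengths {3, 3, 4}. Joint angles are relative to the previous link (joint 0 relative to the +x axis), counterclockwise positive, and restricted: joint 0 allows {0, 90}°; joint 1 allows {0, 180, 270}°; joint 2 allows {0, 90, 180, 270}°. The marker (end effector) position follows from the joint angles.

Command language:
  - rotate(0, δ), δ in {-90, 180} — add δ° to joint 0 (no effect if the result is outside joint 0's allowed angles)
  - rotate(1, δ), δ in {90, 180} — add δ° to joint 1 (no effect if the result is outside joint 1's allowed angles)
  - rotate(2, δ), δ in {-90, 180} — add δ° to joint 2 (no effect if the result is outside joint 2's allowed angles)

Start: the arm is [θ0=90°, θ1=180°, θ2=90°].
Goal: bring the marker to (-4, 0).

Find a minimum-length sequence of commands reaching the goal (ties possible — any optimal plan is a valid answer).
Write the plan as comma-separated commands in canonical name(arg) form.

start: [θ0=90°, θ1=180°, θ2=90°]
t=1 rotate(2, 180) ⇒ [θ0=90°, θ1=180°, θ2=270°]
no 0-step plan works, so 1 is optimal.

rotate(2, 180)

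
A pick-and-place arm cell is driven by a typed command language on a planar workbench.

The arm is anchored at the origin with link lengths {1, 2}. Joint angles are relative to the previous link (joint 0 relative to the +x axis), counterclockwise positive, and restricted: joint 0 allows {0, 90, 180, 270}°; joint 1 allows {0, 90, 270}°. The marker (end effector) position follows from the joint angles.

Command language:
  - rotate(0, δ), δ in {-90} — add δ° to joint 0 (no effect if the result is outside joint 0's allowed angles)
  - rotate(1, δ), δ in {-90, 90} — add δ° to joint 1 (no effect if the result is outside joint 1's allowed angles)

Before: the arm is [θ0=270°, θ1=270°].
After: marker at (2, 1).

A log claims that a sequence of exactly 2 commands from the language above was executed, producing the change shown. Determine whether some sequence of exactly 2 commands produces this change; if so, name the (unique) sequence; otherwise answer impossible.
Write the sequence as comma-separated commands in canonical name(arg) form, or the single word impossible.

from: [θ0=270°, θ1=270°]
step 1 (rotate(0, -90)): [θ0=180°, θ1=270°]
step 2 (rotate(0, -90)): [θ0=90°, θ1=270°]
no rival 2-sequence matches.

rotate(0, -90), rotate(0, -90)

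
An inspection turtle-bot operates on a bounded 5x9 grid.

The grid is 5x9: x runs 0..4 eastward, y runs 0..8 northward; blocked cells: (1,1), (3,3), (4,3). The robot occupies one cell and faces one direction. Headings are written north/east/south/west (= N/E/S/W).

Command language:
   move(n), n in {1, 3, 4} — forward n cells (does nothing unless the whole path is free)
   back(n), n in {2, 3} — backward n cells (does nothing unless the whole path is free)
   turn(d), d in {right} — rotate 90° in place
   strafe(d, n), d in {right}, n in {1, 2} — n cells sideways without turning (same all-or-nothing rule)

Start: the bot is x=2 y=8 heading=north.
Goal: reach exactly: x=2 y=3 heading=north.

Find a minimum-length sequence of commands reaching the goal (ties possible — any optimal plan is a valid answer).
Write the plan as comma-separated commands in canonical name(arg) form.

back(2), back(3)

initial: x=2 y=8 heading=north
1. back(2) → x=2 y=6 heading=north
2. back(3) → x=2 y=3 heading=north
minimal: 2 command(s), checked below 2.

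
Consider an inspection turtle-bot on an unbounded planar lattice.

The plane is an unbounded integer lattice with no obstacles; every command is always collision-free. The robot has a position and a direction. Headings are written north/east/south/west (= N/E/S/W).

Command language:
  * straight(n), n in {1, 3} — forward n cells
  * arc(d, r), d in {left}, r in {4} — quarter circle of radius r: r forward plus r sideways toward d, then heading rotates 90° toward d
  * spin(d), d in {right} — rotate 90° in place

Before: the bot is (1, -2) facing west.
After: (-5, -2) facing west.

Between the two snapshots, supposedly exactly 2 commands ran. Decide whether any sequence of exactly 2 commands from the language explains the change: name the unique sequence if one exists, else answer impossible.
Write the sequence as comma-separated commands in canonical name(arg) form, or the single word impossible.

key: heading stays W — no command in the sequence turns
initial: (1, -2) facing west
step 1 (straight(3)): (-2, -2) facing west
step 2 (straight(3)): (-5, -2) facing west
no other 2-command option fits: unique.

straight(3), straight(3)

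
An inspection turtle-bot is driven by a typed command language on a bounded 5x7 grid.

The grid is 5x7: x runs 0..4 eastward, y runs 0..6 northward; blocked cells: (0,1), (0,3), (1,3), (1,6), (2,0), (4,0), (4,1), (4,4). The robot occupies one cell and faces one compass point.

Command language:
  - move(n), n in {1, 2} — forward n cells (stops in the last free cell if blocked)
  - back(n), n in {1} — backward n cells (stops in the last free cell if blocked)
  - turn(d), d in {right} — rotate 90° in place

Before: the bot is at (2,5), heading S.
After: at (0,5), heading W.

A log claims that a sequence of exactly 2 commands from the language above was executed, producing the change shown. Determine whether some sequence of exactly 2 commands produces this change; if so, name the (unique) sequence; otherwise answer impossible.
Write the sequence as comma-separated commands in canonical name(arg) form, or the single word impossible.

turn(right), move(2)

key: position moved to (0,5) AND the heading swung to W — translation plus rotation needed
begin: at (2,5), heading S
[1] after turn(right): at (2,5), heading W
[2] after move(2): at (0,5), heading W
all 16 alternatives checked — unique.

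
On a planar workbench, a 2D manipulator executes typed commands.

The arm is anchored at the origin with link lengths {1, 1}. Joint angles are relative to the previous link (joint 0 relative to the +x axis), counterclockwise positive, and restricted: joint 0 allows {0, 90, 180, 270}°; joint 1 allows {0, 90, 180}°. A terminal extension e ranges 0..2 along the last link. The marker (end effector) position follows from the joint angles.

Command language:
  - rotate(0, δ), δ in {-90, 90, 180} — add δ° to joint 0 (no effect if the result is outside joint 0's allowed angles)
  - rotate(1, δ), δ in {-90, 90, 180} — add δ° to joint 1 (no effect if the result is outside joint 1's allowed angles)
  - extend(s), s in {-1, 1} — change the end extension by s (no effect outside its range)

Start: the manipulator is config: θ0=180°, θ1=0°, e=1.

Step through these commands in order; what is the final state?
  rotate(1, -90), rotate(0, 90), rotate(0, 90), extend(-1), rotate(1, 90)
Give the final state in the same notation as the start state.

config: θ0=0°, θ1=90°, e=0

begin: config: θ0=180°, θ1=0°, e=1
step 1 (rotate(1, -90)): config: θ0=180°, θ1=0°, e=1
step 2 (rotate(0, 90)): config: θ0=270°, θ1=0°, e=1
step 3 (rotate(0, 90)): config: θ0=0°, θ1=0°, e=1
step 4 (extend(-1)): config: θ0=0°, θ1=0°, e=0
step 5 (rotate(1, 90)): config: θ0=0°, θ1=90°, e=0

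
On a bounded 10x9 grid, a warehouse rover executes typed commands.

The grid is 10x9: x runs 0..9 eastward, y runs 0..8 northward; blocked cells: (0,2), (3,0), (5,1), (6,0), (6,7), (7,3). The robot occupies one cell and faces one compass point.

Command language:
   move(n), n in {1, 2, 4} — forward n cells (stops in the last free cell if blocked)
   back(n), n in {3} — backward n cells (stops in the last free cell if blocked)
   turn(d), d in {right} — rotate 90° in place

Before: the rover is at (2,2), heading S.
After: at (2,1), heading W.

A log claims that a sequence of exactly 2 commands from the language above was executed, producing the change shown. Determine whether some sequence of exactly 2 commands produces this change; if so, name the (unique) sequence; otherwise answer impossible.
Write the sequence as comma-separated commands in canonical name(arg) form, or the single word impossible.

key: cell and facing (now W) both changed — the 2 commands mix motion and turning
t0: at (2,2), heading S
t=1 move(1) ⇒ at (2,1), heading S
t=2 turn(right) ⇒ at (2,1), heading W
no rival 2-sequence matches.

move(1), turn(right)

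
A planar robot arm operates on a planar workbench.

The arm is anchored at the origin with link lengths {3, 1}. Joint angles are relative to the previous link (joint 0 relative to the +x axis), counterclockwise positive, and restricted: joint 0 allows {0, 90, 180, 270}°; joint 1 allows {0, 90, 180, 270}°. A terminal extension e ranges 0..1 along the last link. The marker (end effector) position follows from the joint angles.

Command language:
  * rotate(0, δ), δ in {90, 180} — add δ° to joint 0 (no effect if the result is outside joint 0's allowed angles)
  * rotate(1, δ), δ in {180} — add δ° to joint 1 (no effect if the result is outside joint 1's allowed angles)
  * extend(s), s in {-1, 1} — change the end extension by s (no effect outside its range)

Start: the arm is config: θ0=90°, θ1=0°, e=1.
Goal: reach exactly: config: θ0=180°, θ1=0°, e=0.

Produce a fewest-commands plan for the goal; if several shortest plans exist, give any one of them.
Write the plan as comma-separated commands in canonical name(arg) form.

begin: config: θ0=90°, θ1=0°, e=1
step 1 (rotate(0, 90)): config: θ0=180°, θ1=0°, e=1
step 2 (extend(-1)): config: θ0=180°, θ1=0°, e=0
no 1-step plan works, so 2 is optimal.

rotate(0, 90), extend(-1)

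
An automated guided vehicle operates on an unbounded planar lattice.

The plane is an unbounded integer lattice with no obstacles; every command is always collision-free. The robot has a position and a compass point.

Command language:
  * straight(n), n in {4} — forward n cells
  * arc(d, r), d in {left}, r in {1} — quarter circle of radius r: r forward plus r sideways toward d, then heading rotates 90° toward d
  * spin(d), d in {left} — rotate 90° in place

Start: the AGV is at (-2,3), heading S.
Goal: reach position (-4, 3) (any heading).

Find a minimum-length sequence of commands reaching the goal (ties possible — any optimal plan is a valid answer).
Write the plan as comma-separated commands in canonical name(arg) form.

initial: at (-2,3), heading S
t=1 spin(left) ⇒ at (-2,3), heading E
t=2 spin(left) ⇒ at (-2,3), heading N
t=3 arc(left, 1) ⇒ at (-3,4), heading W
t=4 arc(left, 1) ⇒ at (-4,3), heading S
no 3-step plan works, so 4 is optimal.

spin(left), spin(left), arc(left, 1), arc(left, 1)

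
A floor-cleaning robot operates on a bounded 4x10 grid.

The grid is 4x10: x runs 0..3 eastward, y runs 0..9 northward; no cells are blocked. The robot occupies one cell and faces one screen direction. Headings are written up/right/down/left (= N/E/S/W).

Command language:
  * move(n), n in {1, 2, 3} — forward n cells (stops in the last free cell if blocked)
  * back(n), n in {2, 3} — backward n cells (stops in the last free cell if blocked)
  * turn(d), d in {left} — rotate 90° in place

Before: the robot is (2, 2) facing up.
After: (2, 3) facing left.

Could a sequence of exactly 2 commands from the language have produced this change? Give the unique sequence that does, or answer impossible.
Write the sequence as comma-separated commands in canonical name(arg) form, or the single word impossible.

move(1), turn(left)

key: running turn(left) before move(1) would end elsewhere — order is forced
t0: (2, 2) facing up
1. move(1) → (2, 3) facing up
2. turn(left) → (2, 3) facing left
no other 2-command option fits: unique.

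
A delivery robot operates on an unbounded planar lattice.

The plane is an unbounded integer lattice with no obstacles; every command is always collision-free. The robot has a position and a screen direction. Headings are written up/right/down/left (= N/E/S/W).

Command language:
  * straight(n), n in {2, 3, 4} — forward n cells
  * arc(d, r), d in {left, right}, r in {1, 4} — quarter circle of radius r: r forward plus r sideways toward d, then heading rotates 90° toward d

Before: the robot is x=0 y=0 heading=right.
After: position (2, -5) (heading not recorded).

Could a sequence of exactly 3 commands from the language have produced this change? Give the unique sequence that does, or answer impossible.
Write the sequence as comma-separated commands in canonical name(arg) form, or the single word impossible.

key: order matters: swapping arc(right, 1) and arc(left, 1) lands elsewhere
initial: x=0 y=0 heading=right
[1] after arc(right, 1): x=1 y=-1 heading=down
[2] after straight(3): x=1 y=-4 heading=down
[3] after arc(left, 1): x=2 y=-5 heading=right
no other 3-command option fits: unique.

arc(right, 1), straight(3), arc(left, 1)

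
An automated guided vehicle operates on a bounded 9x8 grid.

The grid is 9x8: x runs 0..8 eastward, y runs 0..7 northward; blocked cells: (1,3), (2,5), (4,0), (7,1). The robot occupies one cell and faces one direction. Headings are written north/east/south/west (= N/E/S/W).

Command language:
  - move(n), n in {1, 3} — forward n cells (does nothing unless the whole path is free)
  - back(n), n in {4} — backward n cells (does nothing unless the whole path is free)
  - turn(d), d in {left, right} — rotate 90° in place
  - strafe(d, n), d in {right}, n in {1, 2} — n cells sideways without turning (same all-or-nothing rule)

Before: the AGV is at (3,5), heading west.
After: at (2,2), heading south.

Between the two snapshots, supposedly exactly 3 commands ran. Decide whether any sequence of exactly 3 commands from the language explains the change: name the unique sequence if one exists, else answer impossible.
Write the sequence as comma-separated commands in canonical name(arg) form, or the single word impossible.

turn(left), move(3), strafe(right, 1)

key: order matters: swapping turn(left) and strafe(right, 1) lands elsewhere
t0: at (3,5), heading west
step 1 (turn(left)): at (3,5), heading south
step 2 (move(3)): at (3,2), heading south
step 3 (strafe(right, 1)): at (2,2), heading south
all 343 alternatives checked — unique.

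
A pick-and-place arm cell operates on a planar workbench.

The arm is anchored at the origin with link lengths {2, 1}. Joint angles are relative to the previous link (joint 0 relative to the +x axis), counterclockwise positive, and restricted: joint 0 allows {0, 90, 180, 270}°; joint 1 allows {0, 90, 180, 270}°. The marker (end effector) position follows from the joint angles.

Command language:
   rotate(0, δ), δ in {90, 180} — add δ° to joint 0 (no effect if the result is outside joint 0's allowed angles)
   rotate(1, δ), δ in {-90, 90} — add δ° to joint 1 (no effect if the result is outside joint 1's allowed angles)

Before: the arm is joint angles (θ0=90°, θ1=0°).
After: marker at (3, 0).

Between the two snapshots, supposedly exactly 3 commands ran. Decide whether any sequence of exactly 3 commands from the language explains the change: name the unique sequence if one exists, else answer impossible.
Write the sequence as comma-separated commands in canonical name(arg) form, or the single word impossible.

t0: joint angles (θ0=90°, θ1=0°)
t=1 rotate(0, 90) ⇒ joint angles (θ0=180°, θ1=0°)
t=2 rotate(0, 90) ⇒ joint angles (θ0=270°, θ1=0°)
t=3 rotate(0, 90) ⇒ joint angles (θ0=0°, θ1=0°)
uniquely the one of 64 3-step routes that fits.

rotate(0, 90), rotate(0, 90), rotate(0, 90)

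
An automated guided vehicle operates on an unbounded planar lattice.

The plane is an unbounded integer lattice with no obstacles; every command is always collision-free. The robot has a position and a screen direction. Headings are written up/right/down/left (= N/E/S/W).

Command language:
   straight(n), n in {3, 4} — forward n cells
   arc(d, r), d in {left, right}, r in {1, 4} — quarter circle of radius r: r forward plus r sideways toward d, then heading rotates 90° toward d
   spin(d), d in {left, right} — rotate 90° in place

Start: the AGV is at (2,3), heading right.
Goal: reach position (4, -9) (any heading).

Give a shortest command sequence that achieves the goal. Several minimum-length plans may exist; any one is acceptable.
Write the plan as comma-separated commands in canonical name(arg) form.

start: at (2,3), heading right
step 1 (arc(right, 4)): at (6,-1), heading down
step 2 (arc(right, 1)): at (5,-2), heading left
step 3 (arc(left, 1)): at (4,-3), heading down
step 4 (straight(3)): at (4,-6), heading down
step 5 (straight(3)): at (4,-9), heading down
minimal: 5 command(s), checked below 5.

arc(right, 4), arc(right, 1), arc(left, 1), straight(3), straight(3)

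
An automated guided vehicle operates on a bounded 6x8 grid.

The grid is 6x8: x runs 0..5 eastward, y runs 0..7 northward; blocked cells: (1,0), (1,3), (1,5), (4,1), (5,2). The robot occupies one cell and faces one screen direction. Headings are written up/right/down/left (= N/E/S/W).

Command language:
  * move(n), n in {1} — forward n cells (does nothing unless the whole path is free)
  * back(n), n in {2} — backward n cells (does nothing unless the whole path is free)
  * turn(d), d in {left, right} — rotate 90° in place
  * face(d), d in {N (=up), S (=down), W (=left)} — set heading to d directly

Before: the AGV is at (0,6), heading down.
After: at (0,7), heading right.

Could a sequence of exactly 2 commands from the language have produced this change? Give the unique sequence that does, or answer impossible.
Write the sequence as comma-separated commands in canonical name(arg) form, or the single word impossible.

impossible

all 49 sequences checked — none match.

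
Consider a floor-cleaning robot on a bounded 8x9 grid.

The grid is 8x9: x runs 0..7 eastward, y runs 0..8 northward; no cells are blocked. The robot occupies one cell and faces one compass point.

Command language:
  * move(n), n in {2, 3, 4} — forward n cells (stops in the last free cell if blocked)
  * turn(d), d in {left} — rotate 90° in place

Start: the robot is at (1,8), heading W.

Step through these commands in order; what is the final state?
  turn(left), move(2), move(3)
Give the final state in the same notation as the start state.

at (1,3), heading S

initial: at (1,8), heading W
[1] after turn(left): at (1,8), heading S
[2] after move(2): at (1,6), heading S
[3] after move(3): at (1,3), heading S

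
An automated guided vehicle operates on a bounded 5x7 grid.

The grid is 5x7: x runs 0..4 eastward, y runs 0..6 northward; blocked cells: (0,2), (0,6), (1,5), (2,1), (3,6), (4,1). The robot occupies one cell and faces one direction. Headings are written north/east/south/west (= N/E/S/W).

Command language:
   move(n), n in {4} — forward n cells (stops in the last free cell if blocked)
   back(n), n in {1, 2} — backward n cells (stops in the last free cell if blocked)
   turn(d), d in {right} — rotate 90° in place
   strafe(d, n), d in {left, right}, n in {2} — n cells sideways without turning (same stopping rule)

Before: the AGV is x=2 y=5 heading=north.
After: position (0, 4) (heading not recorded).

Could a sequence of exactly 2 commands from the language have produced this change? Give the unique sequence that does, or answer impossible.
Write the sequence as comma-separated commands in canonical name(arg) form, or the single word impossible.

back(1), strafe(left, 2)

key: running strafe(left, 2) before back(1) would end elsewhere — order is forced
initial: x=2 y=5 heading=north
1. back(1) → x=2 y=4 heading=north
2. strafe(left, 2) → x=0 y=4 heading=north
uniquely the one of 36 2-step routes that fits.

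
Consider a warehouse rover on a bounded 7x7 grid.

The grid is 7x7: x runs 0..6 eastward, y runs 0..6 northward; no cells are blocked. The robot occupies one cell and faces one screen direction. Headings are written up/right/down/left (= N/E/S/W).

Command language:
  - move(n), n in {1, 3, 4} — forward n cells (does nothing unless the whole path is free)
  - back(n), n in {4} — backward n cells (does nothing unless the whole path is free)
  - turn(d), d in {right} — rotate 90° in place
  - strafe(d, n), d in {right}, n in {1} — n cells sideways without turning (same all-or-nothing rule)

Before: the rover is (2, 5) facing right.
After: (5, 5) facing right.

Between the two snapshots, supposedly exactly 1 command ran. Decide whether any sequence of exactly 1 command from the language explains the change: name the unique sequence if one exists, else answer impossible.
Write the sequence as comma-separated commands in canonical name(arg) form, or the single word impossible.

move(3)

key: still facing E — the one step turns nothing
t0: (2, 5) facing right
1. move(3) → (5, 5) facing right
all 6 alternatives checked — unique.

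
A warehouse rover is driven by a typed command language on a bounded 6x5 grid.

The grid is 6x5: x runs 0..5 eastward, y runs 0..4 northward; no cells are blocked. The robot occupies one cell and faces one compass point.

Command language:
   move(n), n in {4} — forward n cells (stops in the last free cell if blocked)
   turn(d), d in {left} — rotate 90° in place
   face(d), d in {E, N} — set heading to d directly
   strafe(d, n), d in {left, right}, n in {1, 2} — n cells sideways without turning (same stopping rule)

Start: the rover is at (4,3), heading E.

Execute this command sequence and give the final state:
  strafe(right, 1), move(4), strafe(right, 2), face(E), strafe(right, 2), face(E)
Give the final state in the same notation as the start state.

t0: at (4,3), heading E
step 1 (strafe(right, 1)): at (4,2), heading E
step 2 (move(4)): at (5,2), heading E
step 3 (strafe(right, 2)): at (5,0), heading E
step 4 (face(E)): at (5,0), heading E
step 5 (strafe(right, 2)): at (5,0), heading E
step 6 (face(E)): at (5,0), heading E

at (5,0), heading E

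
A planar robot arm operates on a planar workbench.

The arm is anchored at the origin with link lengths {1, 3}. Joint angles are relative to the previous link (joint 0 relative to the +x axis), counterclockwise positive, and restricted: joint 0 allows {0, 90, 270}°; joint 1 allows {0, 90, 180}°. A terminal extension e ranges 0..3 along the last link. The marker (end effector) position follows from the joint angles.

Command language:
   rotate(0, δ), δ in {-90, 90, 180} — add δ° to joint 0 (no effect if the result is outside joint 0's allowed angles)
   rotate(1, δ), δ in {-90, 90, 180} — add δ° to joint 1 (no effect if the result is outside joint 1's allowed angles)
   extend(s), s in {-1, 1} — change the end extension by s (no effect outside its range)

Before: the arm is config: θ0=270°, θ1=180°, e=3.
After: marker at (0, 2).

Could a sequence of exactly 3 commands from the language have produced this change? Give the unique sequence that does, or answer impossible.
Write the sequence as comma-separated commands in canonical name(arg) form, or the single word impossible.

extend(-1), extend(-1), extend(-1)

t0: config: θ0=270°, θ1=180°, e=3
t=1 extend(-1) ⇒ config: θ0=270°, θ1=180°, e=2
t=2 extend(-1) ⇒ config: θ0=270°, θ1=180°, e=1
t=3 extend(-1) ⇒ config: θ0=270°, θ1=180°, e=0
no other 3-command option fits: unique.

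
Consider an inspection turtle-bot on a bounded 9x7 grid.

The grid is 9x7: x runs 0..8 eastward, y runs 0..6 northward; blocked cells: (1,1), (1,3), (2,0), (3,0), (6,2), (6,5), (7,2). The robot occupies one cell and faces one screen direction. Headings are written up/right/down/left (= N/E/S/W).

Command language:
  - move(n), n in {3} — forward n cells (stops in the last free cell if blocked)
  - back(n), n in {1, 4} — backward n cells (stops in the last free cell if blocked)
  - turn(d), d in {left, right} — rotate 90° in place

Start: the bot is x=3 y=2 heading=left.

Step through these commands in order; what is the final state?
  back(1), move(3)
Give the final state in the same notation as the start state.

initial: x=3 y=2 heading=left
1. back(1) → x=4 y=2 heading=left
2. move(3) → x=1 y=2 heading=left

x=1 y=2 heading=left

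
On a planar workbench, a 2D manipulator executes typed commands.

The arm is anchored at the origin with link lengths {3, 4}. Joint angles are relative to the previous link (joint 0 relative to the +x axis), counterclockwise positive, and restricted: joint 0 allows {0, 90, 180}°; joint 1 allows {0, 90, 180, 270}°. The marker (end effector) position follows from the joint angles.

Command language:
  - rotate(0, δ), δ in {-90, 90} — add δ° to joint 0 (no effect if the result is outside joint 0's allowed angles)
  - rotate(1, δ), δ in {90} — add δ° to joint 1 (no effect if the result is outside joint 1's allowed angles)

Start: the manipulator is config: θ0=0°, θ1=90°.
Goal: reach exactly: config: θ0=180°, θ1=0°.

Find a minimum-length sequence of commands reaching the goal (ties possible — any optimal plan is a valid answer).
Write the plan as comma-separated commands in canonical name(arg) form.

rotate(1, 90), rotate(1, 90), rotate(1, 90), rotate(0, 90), rotate(0, 90)

t0: config: θ0=0°, θ1=90°
step 1 (rotate(1, 90)): config: θ0=0°, θ1=180°
step 2 (rotate(1, 90)): config: θ0=0°, θ1=270°
step 3 (rotate(1, 90)): config: θ0=0°, θ1=0°
step 4 (rotate(0, 90)): config: θ0=90°, θ1=0°
step 5 (rotate(0, 90)): config: θ0=180°, θ1=0°
nothing shorter than 5 reaches the goal.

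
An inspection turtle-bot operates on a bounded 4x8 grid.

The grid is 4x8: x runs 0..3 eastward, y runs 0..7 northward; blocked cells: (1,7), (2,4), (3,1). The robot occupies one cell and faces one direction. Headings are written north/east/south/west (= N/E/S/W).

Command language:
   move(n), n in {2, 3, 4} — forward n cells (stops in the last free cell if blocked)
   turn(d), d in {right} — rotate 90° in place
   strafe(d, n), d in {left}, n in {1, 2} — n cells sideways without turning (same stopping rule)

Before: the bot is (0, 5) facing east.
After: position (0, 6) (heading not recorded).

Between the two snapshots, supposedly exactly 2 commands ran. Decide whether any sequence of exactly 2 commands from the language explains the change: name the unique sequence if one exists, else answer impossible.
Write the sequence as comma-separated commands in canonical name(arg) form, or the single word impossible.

key: running turn(right) before strafe(left, 1) would end elsewhere — order is forced
from: (0, 5) facing east
step 1 (strafe(left, 1)): (0, 6) facing east
step 2 (turn(right)): (0, 6) facing south
no other 2-command option fits: unique.

strafe(left, 1), turn(right)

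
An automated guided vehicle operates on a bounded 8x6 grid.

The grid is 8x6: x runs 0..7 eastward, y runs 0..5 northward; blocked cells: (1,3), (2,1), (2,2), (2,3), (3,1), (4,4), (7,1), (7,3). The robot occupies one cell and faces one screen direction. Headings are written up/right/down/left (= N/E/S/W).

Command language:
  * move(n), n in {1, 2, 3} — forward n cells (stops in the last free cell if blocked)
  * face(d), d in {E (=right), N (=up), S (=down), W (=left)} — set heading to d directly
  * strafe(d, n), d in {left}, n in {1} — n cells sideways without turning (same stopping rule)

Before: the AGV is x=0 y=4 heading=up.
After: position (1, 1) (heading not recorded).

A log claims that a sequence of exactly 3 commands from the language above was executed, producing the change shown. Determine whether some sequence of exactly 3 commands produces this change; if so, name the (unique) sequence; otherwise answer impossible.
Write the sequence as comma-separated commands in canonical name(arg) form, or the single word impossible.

face(S), move(3), strafe(left, 1)

key: running strafe(left, 1) before face(S) would end elsewhere — order is forced
begin: x=0 y=4 heading=up
step 1 (face(S)): x=0 y=4 heading=down
step 2 (move(3)): x=0 y=1 heading=down
step 3 (strafe(left, 1)): x=1 y=1 heading=down
all 512 alternatives checked — unique.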